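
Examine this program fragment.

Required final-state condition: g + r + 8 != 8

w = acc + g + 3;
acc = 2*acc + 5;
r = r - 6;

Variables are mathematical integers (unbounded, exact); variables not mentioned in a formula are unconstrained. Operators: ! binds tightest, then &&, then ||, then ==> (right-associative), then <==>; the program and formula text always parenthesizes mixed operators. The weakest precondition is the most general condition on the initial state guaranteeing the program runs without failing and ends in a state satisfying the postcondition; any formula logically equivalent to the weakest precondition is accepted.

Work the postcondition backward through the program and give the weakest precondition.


Working backward. After the program, the postcondition g + r + 8 != 8 must hold; in canonical form it is g + r != 0.
Before r := r - 6: g + r != 6
Before acc := 2*acc + 5: g + r != 6
Before w := acc + g + 3: g + r != 6
Answer: WP = g + r != 6


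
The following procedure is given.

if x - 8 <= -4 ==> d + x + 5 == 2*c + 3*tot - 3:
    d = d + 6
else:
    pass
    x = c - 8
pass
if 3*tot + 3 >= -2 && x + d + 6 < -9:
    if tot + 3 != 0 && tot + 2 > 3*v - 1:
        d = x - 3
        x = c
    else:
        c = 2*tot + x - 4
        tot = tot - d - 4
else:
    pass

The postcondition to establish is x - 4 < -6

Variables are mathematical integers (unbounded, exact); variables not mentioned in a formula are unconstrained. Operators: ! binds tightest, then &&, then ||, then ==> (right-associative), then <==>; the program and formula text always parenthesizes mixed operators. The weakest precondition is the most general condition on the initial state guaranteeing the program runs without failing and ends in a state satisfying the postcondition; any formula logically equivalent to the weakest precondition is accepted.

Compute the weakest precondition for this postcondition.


Working backward. After the program, the postcondition x - 4 < -6 must hold; in canonical form it is x < -2.
Then branch requires ((tot != -3 && tot > 3*v - 3) ==> c < -2) && ((!(tot != -3 && tot > 3*v - 3)) ==> x < -2); else branch requires x < -2.
Before the if: ((3*tot >= -5 && d + x < -15) ==> (((tot != -3 && tot > 3*v - 3) ==> c < -2) && ((!(tot != -3 && tot > 3*v - 3)) ==> x < -2))) && ((!(3*tot >= -5 && d + x < -15)) ==> x < -2)
Before skip: ((3*tot >= -5 && d + x < -15) ==> (((tot != -3 && tot > 3*v - 3) ==> c < -2) && ((!(tot != -3 && tot > 3*v - 3)) ==> x < -2))) && ((!(3*tot >= -5 && d + x < -15)) ==> x < -2)
Then branch requires ((3*tot >= -5 && d + x < -21) ==> (((tot != -3 && tot > 3*v - 3) ==> c < -2) && ((!(tot != -3 && tot > 3*v - 3)) ==> x < -2))) && ((!(3*tot >= -5 && d + x < -21)) ==> x < -2); else branch requires ((3*tot >= -5 && c + d < -7) ==> (((tot != -3 && tot > 3*v - 3) ==> c < -2) && ((!(tot != -3 && tot > 3*v - 3)) ==> c < 6))) && ((!(3*tot >= -5 && c + d < -7)) ==> c < 6).
Before the if: ((x <= 4 ==> d + x == 2*c + 3*tot - 8) ==> (((3*tot >= -5 && d + x < -21) ==> (((tot != -3 && tot > 3*v - 3) ==> c < -2) && ((!(tot != -3 && tot > 3*v - 3)) ==> x < -2))) && ((!(3*tot >= -5 && d + x < -21)) ==> x < -2))) && ((!(x <= 4 ==> d + x == 2*c + 3*tot - 8)) ==> (((3*tot >= -5 && c + d < -7) ==> (((tot != -3 && tot > 3*v - 3) ==> c < -2) && ((!(tot != -3 && tot > 3*v - 3)) ==> c < 6))) && ((!(3*tot >= -5 && c + d < -7)) ==> c < 6)))
Answer: WP = ((x <= 4 ==> d + x == 2*c + 3*tot - 8) ==> (((3*tot >= -5 && d + x < -21) ==> (((tot != -3 && tot > 3*v - 3) ==> c < -2) && ((!(tot != -3 && tot > 3*v - 3)) ==> x < -2))) && ((!(3*tot >= -5 && d + x < -21)) ==> x < -2))) && ((!(x <= 4 ==> d + x == 2*c + 3*tot - 8)) ==> (((3*tot >= -5 && c + d < -7) ==> (((tot != -3 && tot > 3*v - 3) ==> c < -2) && ((!(tot != -3 && tot > 3*v - 3)) ==> c < 6))) && ((!(3*tot >= -5 && c + d < -7)) ==> c < 6)))


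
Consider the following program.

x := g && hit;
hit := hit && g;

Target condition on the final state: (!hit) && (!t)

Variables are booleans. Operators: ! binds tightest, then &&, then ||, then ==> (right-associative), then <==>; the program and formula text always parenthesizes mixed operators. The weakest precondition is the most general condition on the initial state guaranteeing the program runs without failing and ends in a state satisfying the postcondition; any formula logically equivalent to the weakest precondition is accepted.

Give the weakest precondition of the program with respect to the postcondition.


Working backward. After the program, (!hit) && (!t) must hold.
Before hit := hit && g: (!(hit && g)) && (!t)
Before x := g && hit: (!(hit && g)) && (!t)
Answer: WP = (!(hit && g)) && (!t)


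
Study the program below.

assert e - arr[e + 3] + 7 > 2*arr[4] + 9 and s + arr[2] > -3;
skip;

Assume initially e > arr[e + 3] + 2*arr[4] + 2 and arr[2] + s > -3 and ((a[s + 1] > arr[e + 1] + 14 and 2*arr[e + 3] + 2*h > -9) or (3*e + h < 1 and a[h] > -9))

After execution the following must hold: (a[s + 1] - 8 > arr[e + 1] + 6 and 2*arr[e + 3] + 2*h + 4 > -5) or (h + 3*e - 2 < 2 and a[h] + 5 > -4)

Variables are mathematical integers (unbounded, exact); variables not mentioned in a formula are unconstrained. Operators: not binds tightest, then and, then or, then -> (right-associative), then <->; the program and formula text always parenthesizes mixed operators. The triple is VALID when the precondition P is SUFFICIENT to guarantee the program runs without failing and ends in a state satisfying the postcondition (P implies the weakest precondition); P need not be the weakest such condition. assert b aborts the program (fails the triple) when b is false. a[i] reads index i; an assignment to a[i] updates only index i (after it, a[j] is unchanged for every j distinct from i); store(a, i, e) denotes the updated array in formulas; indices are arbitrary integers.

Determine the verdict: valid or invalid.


Working backward. After the program, the postcondition (a[s + 1] - 8 > arr[e + 1] + 6 and 2*arr[e + 3] + 2*h + 4 > -5) or (h + 3*e - 2 < 2 and a[h] + 5 > -4) must hold; in canonical form it is (a[s + 1] > arr[e + 1] + 14 and 2*arr[e + 3] + 2*h > -9) or (3*e + h < 4 and a[h] > -9).
Before skip: (a[s + 1] > arr[e + 1] + 14 and 2*arr[e + 3] + 2*h > -9) or (3*e + h < 4 and a[h] > -9)
Before assert e - arr[e + 3] + 7 > 2*arr[4] + 9 and s + arr[2] > -3: e > arr[e + 3] + 2*arr[4] + 2 and arr[2] + s > -3 and ((a[s + 1] > arr[e + 1] + 14 and 2*arr[e + 3] + 2*h > -9) or (3*e + h < 4 and a[h] > -9))
The weakest precondition is e > arr[e + 3] + 2*arr[4] + 2 and arr[2] + s > -3 and ((a[s + 1] > arr[e + 1] + 14 and 2*arr[e + 3] + 2*h > -9) or (3*e + h < 4 and a[h] > -9)).
Check whether e > arr[e + 3] + 2*arr[4] + 2 and arr[2] + s > -3 and ((a[s + 1] > arr[e + 1] + 14 and 2*arr[e + 3] + 2*h > -9) or (3*e + h < 1 and a[h] > -9)) implies it.
Every state satisfying the precondition satisfies the weakest precondition: the implication holds.
Answer: valid


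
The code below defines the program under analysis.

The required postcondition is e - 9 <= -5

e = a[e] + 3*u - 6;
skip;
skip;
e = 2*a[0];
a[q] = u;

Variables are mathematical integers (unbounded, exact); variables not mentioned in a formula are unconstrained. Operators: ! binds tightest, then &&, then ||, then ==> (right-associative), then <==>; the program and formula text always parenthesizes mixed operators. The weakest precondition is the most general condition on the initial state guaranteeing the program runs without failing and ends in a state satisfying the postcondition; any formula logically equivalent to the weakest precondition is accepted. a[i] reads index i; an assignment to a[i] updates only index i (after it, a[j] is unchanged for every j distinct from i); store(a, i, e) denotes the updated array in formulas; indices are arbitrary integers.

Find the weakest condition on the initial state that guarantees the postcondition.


Working backward. After the program, the postcondition e - 9 <= -5 must hold; in canonical form it is e <= 4.
Before a[q] := u: e <= 4
Before e := 2*a[0]: 2*a[0] <= 4
Before skip: 2*a[0] <= 4
Before skip: 2*a[0] <= 4
Before e := a[e] + 3*u - 6: 2*a[0] <= 4
Answer: WP = 2*a[0] <= 4


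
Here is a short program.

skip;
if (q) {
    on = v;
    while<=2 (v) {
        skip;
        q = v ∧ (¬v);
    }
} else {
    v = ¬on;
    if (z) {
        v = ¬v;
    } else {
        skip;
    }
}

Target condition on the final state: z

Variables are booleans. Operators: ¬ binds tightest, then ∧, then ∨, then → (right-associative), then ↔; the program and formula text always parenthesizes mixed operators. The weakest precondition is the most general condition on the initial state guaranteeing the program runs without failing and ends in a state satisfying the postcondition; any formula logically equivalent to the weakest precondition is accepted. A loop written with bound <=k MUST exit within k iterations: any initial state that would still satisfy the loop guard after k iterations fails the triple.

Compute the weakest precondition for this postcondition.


Working backward. After the program, z must hold.
Then branch requires (v → ((v → ((¬v) ∧ z)) ∧ ((¬v) → z))) ∧ ((¬v) → z); else branch requires (¬z) → z.
Before the if: (q → ((v → ((v → ((¬v) ∧ z)) ∧ ((¬v) → z))) ∧ ((¬v) → z))) ∧ ((¬q) → ((¬z) → z))
Before skip: (q → ((v → ((v → ((¬v) ∧ z)) ∧ ((¬v) → z))) ∧ ((¬v) → z))) ∧ ((¬q) → ((¬z) → z))
Answer: WP = (q → ((v → ((v → ((¬v) ∧ z)) ∧ ((¬v) → z))) ∧ ((¬v) → z))) ∧ ((¬q) → ((¬z) → z))


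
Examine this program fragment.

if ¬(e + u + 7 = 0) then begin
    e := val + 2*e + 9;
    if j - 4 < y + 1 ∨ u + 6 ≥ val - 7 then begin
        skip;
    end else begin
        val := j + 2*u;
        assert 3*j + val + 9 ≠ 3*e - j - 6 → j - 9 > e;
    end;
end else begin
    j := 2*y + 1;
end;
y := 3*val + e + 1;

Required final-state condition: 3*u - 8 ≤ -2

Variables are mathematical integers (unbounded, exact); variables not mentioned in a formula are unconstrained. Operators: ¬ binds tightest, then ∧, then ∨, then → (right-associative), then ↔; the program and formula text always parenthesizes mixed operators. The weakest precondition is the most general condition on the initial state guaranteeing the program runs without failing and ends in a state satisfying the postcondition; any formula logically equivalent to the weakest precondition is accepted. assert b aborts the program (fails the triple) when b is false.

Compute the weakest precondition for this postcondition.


Working backward. After the program, the postcondition 3*u - 8 ≤ -2 must hold; in canonical form it is 3*u ≤ 6.
Before y := 3*val + e + 1: 3*u ≤ 6
Then branch requires ((j < y + 5 ∨ u ≥ val - 13) → 3*u ≤ 6) ∧ ((¬(j < y + 5 ∨ u ≥ val - 13)) → ((5*j + 2*u ≠ 6*e + 3*val + 12 → j > 2*e + val + 18) ∧ 3*u ≤ 6)); else branch requires 3*u ≤ 6.
Before the if: ((¬(e + u = -7)) → (((j < y + 5 ∨ u ≥ val - 13) → 3*u ≤ 6) ∧ ((¬(j < y + 5 ∨ u ≥ val - 13)) → ((5*j + 2*u ≠ 6*e + 3*val + 12 → j > 2*e + val + 18) ∧ 3*u ≤ 6)))) ∧ (e + u = -7 → 3*u ≤ 6)
Answer: WP = ((¬(e + u = -7)) → (((j < y + 5 ∨ u ≥ val - 13) → 3*u ≤ 6) ∧ ((¬(j < y + 5 ∨ u ≥ val - 13)) → ((5*j + 2*u ≠ 6*e + 3*val + 12 → j > 2*e + val + 18) ∧ 3*u ≤ 6)))) ∧ (e + u = -7 → 3*u ≤ 6)


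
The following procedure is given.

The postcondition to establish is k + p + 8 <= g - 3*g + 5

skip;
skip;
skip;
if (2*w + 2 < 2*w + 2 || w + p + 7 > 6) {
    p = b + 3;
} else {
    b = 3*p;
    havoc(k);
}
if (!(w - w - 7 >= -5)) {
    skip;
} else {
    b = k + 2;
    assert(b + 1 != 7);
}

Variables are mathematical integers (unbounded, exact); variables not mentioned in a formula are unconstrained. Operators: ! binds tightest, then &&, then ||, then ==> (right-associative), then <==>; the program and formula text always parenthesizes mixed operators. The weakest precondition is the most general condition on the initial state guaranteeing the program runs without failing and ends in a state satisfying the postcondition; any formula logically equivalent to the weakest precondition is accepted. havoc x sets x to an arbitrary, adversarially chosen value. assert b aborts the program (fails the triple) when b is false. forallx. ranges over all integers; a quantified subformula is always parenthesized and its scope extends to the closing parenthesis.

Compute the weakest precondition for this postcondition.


Working backward. After the program, the postcondition k + p + 8 <= g - 3*g + 5 must hold; in canonical form it is 2*g + k + p <= -3.
Then branch requires 2*g + k + p <= -3; else branch requires k != 4 && 2*g + k + p <= -3.
Before the if: 2*g + k + p <= -3
Then branch requires b + 2*g + k <= -6; else branch requires forall k_1. 2*g + k_1 + p <= -3.
Before the if: (p + w > -1 ==> b + 2*g + k <= -6) && ((!(p + w > -1)) ==> (forall k_1. 2*g + k_1 + p <= -3))
Before skip: (p + w > -1 ==> b + 2*g + k <= -6) && ((!(p + w > -1)) ==> (forall k_1. 2*g + k_1 + p <= -3))
Before skip: (p + w > -1 ==> b + 2*g + k <= -6) && ((!(p + w > -1)) ==> (forall k_1. 2*g + k_1 + p <= -3))
Before skip: (p + w > -1 ==> b + 2*g + k <= -6) && ((!(p + w > -1)) ==> (forall k_1. 2*g + k_1 + p <= -3))
Answer: WP = (p + w > -1 ==> b + 2*g + k <= -6) && ((!(p + w > -1)) ==> (forall k_1. 2*g + k_1 + p <= -3))


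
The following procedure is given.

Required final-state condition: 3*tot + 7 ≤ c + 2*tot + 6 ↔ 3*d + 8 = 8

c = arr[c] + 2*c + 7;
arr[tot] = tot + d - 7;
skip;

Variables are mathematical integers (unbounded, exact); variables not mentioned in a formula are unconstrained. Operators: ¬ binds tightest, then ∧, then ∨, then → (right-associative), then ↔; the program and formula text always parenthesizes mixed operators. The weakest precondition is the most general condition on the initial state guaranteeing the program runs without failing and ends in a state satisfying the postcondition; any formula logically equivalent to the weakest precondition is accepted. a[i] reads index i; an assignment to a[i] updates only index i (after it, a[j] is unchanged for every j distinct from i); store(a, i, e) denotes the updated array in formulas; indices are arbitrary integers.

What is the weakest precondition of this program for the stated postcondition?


Working backward. After the program, the postcondition 3*tot + 7 ≤ c + 2*tot + 6 ↔ 3*d + 8 = 8 must hold; in canonical form it is tot ≤ c - 1 ↔ 3*d = 0.
Before skip: tot ≤ c - 1 ↔ 3*d = 0
Before arr[tot] := tot + d - 7: tot ≤ c - 1 ↔ 3*d = 0
Before c := arr[c] + 2*c + 7: tot ≤ arr[c] + 2*c + 6 ↔ 3*d = 0
Answer: WP = tot ≤ arr[c] + 2*c + 6 ↔ 3*d = 0


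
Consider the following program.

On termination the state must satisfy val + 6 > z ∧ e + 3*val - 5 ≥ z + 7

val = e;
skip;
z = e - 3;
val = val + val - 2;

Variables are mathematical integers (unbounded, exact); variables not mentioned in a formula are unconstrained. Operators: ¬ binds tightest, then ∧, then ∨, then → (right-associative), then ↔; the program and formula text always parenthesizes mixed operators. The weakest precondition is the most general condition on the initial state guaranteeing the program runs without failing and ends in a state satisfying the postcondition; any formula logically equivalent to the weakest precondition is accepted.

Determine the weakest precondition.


Working backward. After the program, the postcondition val + 6 > z ∧ e + 3*val - 5 ≥ z + 7 must hold; in canonical form it is val > z - 6 ∧ e + 3*val ≥ z + 12.
Before val := val + val - 2: 2*val > z - 4 ∧ e + 6*val ≥ z + 18
Before z := e - 3: 2*val > e - 7 ∧ 6*val ≥ 15
Before skip: 2*val > e - 7 ∧ 6*val ≥ 15
Before val := e: e > -7 ∧ 6*e ≥ 15
Answer: WP = e > -7 ∧ 6*e ≥ 15


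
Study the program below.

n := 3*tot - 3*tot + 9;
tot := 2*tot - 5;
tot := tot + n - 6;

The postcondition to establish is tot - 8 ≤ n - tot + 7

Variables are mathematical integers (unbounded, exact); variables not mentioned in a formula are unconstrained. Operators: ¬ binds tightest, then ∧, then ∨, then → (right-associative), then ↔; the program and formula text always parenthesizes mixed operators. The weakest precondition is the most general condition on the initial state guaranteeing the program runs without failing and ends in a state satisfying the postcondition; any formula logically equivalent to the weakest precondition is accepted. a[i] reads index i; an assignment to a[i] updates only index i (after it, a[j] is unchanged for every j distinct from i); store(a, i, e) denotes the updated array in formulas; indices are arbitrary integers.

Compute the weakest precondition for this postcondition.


Working backward. After the program, the postcondition tot - 8 ≤ n - tot + 7 must hold; in canonical form it is 2*tot ≤ n + 15.
Before tot := tot + n - 6: n + 2*tot ≤ 27
Before tot := 2*tot - 5: n + 4*tot ≤ 37
Before n := 3*tot - 3*tot + 9: 4*tot ≤ 28
Answer: WP = 4*tot ≤ 28


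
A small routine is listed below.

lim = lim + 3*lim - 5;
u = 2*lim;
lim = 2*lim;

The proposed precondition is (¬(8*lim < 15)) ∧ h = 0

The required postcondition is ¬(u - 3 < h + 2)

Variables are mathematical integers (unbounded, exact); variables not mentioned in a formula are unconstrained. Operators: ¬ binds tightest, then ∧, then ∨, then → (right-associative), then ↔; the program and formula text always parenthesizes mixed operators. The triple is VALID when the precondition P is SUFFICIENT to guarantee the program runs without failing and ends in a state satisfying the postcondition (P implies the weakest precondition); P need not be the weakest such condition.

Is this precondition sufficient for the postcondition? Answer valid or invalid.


Working backward. After the program, the postcondition ¬(u - 3 < h + 2) must hold; in canonical form it is ¬(u < h + 5).
Before lim := 2*lim: ¬(u < h + 5)
Before u := 2*lim: ¬(2*lim < h + 5)
Before lim := lim + 3*lim - 5: ¬(8*lim < h + 15)
The weakest precondition is ¬(8*lim < h + 15).
Check whether (¬(8*lim < 15)) ∧ h = 0 implies it.
Every state satisfying the precondition satisfies the weakest precondition: the implication holds.
Answer: valid


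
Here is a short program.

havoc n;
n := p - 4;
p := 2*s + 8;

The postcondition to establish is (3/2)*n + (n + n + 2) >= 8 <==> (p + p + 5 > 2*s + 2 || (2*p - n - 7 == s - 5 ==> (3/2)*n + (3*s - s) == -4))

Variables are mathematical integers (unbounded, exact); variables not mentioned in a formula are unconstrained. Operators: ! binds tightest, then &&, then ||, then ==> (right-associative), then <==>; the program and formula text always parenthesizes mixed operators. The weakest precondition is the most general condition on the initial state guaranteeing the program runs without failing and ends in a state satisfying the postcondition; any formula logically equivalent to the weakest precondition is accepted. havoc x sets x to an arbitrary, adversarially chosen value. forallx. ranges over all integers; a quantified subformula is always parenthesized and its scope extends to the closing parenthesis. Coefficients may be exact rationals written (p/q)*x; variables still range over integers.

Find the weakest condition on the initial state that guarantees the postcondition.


Working backward. After the program, the postcondition (3/2)*n + (n + n + 2) >= 8 <==> (p + p + 5 > 2*s + 2 || (2*p - n - 7 == s - 5 ==> (3/2)*n + (3*s - s) == -4)) must hold; in canonical form it is (7/2)*n >= 6 <==> (2*p > 2*s - 3 || (2*p == n + s + 2 ==> (3/2)*n + 2*s == -4)).
Before p := 2*s + 8: (7/2)*n >= 6 <==> (2*s > -19 || (3*s == n - 14 ==> (3/2)*n + 2*s == -4))
Before n := p - 4: (7/2)*p >= 20 <==> (2*s > -19 || (3*s == p - 18 ==> (3/2)*p + 2*s == 2))
Before havoc n: (7/2)*p >= 20 <==> (2*s > -19 || (3*s == p - 18 ==> (3/2)*p + 2*s == 2))
Answer: WP = (7/2)*p >= 20 <==> (2*s > -19 || (3*s == p - 18 ==> (3/2)*p + 2*s == 2))


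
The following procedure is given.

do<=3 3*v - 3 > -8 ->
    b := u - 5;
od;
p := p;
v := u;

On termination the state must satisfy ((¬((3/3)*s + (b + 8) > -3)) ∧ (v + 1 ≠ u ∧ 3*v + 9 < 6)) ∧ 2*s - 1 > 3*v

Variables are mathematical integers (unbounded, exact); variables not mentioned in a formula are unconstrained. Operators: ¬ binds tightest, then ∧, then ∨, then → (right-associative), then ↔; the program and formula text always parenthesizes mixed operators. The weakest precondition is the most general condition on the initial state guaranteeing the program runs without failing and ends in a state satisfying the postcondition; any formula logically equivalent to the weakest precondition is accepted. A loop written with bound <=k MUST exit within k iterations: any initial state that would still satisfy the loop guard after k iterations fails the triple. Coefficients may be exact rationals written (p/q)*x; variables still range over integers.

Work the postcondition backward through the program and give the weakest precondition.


Working backward. After the program, the postcondition ((¬((3/3)*s + (b + 8) > -3)) ∧ (v + 1 ≠ u ∧ 3*v + 9 < 6)) ∧ 2*s - 1 > 3*v must hold; in canonical form it is (¬(b + s > -11)) ∧ v ≠ u - 1 ∧ 3*v < -3 ∧ 2*s > 3*v + 1.
Before v := u: (¬(b + s > -11)) ∧ 3*u < -3 ∧ 2*s > 3*u + 1
Before p := p: (¬(b + s > -11)) ∧ 3*u < -3 ∧ 2*s > 3*u + 1
Before the loop (bound <=3), unroll the exhaustion recursion (WP_0 = exit-now case; WP_j = one more guarded iteration, up to j = 3):
  WP_0: (¬(3*v > -5)) ∧ (¬(b + s > -11)) ∧ 3*u < -3 ∧ 2*s > 3*u + 1
  WP_1: (3*v > -5 → ((¬(3*v > -5)) ∧ (¬(s + u > -6)) ∧ 3*u < -3 ∧ 2*s > 3*u + 1)) ∧ ((¬(3*v > -5)) → ((¬(b + s > -11)) ∧ 3*u < -3 ∧ 2*s > 3*u + 1))
  WP_2: (3*v > -5 → ((3*v > -5 → ((¬(3*v > -5)) ∧ (¬(s + u > -6)) ∧ 3*u < -3 ∧ 2*s > 3*u + 1)) ∧ ((¬(3*v > -5)) → ((¬(s + u > -6)) ∧ 3*u < -3 ∧ 2*s > 3*u + 1)))) ∧ ((¬(3*v > -5)) → ((¬(b + s > -11)) ∧ 3*u < -3 ∧ 2*s > 3*u + 1))
  WP_3: (3*v > -5 → ((3*v > -5 → ((3*v > -5 → ((¬(3*v > -5)) ∧ (¬(s + u > -6)) ∧ 3*u < -3 ∧ 2*s > 3*u + 1)) ∧ ((¬(3*v > -5)) → ((¬(s + u > -6)) ∧ 3*u < -3 ∧ 2*s > 3*u + 1)))) ∧ ((¬(3*v > -5)) → ((¬(s + u > -6)) ∧ 3*u < -3 ∧ 2*s > 3*u + 1)))) ∧ ((¬(3*v > -5)) → ((¬(b + s > -11)) ∧ 3*u < -3 ∧ 2*s > 3*u + 1))
So before the loop: (3*v > -5 → ((3*v > -5 → ((3*v > -5 → ((¬(3*v > -5)) ∧ (¬(s + u > -6)) ∧ 3*u < -3 ∧ 2*s > 3*u + 1)) ∧ ((¬(3*v > -5)) → ((¬(s + u > -6)) ∧ 3*u < -3 ∧ 2*s > 3*u + 1)))) ∧ ((¬(3*v > -5)) → ((¬(s + u > -6)) ∧ 3*u < -3 ∧ 2*s > 3*u + 1)))) ∧ ((¬(3*v > -5)) → ((¬(b + s > -11)) ∧ 3*u < -3 ∧ 2*s > 3*u + 1))
Answer: WP = (3*v > -5 → ((3*v > -5 → ((3*v > -5 → ((¬(3*v > -5)) ∧ (¬(s + u > -6)) ∧ 3*u < -3 ∧ 2*s > 3*u + 1)) ∧ ((¬(3*v > -5)) → ((¬(s + u > -6)) ∧ 3*u < -3 ∧ 2*s > 3*u + 1)))) ∧ ((¬(3*v > -5)) → ((¬(s + u > -6)) ∧ 3*u < -3 ∧ 2*s > 3*u + 1)))) ∧ ((¬(3*v > -5)) → ((¬(b + s > -11)) ∧ 3*u < -3 ∧ 2*s > 3*u + 1))


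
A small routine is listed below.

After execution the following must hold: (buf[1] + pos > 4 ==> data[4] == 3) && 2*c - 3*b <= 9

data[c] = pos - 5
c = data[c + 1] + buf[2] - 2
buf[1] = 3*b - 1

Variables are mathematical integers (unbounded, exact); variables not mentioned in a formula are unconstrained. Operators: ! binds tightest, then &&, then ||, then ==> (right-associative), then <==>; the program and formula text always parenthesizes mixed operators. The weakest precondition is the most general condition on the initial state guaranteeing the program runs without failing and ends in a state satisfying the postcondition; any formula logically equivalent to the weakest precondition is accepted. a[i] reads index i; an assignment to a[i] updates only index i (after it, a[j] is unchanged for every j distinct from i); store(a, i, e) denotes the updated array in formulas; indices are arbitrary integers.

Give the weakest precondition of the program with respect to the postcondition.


Working backward. After the program, the postcondition (buf[1] + pos > 4 ==> data[4] == 3) && 2*c - 3*b <= 9 must hold; in canonical form it is (buf[1] + pos > 4 ==> data[4] == 3) && 2*c <= 3*b + 9.
Before buf[1] := 3*b - 1: (3*b + pos > 5 ==> data[4] == 3) && 2*c <= 3*b + 9
Before c := data[c + 1] + buf[2] - 2: (3*b + pos > 5 ==> data[4] == 3) && 2*buf[2] + 2*data[c + 1] <= 3*b + 13
Before data[c] := pos - 5: (3*b + pos > 5 ==> store(data, c, pos - 5)[4] == 3) && 2*buf[2] + 2*store(data, c, pos - 5)[c + 1] <= 3*b + 13
Answer: WP = (3*b + pos > 5 ==> store(data, c, pos - 5)[4] == 3) && 2*buf[2] + 2*store(data, c, pos - 5)[c + 1] <= 3*b + 13


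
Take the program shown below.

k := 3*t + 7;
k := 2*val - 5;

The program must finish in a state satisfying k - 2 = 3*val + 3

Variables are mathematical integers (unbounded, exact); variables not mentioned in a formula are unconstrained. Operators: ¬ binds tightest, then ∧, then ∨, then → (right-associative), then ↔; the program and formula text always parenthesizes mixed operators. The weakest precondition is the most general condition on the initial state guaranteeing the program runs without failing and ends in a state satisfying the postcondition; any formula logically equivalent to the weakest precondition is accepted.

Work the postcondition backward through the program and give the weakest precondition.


Working backward. After the program, the postcondition k - 2 = 3*val + 3 must hold; in canonical form it is k = 3*val + 5.
Before k := 2*val - 5: val = -10
Before k := 3*t + 7: val = -10
Answer: WP = val = -10


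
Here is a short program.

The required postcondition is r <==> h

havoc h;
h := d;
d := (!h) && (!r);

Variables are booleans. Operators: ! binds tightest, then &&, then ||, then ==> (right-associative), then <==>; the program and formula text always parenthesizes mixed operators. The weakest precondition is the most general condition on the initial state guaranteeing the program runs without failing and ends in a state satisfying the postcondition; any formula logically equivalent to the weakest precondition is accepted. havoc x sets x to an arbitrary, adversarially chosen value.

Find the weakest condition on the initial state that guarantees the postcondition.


Working backward. After the program, r <==> h must hold.
Before d := (!h) && (!r): r <==> h
Before h := d: r <==> d
Before havoc h: r <==> d
Answer: WP = r <==> d


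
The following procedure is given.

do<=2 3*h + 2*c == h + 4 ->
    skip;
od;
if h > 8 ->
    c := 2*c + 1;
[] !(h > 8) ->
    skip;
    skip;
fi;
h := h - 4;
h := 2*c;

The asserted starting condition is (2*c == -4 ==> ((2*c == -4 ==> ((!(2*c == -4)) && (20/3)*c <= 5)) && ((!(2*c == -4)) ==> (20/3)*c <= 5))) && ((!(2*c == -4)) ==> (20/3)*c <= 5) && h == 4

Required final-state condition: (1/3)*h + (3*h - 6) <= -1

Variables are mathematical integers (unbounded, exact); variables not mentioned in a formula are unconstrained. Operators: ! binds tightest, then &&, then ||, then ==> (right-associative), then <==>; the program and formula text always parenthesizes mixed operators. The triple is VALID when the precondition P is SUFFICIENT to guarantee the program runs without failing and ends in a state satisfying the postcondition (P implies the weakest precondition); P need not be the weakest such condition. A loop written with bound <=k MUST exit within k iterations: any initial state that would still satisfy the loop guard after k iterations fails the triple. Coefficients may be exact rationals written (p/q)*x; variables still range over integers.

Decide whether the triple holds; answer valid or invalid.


Working backward. After the program, the postcondition (1/3)*h + (3*h - 6) <= -1 must hold; in canonical form it is (10/3)*h <= 5.
Before h := 2*c: (20/3)*c <= 5
Before h := h - 4: (20/3)*c <= 5
Then branch requires (40/3)*c <= -5/3; else branch requires (20/3)*c <= 5.
Before the if: (h > 8 ==> (40/3)*c <= -5/3) && ((!(h > 8)) ==> (20/3)*c <= 5)
Before the loop (bound <=2), unroll the exhaustion recursion (WP_0 = exit-now case; WP_j = one more guarded iteration, up to j = 2):
  WP_0: (!(2*c + 2*h == 4)) && (h > 8 ==> (40/3)*c <= -5/3) && ((!(h > 8)) ==> (20/3)*c <= 5)
  WP_1: (2*c + 2*h == 4 ==> ((!(2*c + 2*h == 4)) && (h > 8 ==> (40/3)*c <= -5/3) && ((!(h > 8)) ==> (20/3)*c <= 5))) && ((!(2*c + 2*h == 4)) ==> ((h > 8 ==> (40/3)*c <= -5/3) && ((!(h > 8)) ==> (20/3)*c <= 5)))
  WP_2: (2*c + 2*h == 4 ==> ((2*c + 2*h == 4 ==> ((!(2*c + 2*h == 4)) && (h > 8 ==> (40/3)*c <= -5/3) && ((!(h > 8)) ==> (20/3)*c <= 5))) && ((!(2*c + 2*h == 4)) ==> ((h > 8 ==> (40/3)*c <= -5/3) && ((!(h > 8)) ==> (20/3)*c <= 5))))) && ((!(2*c + 2*h == 4)) ==> ((h > 8 ==> (40/3)*c <= -5/3) && ((!(h > 8)) ==> (20/3)*c <= 5)))
So before the loop: (2*c + 2*h == 4 ==> ((2*c + 2*h == 4 ==> ((!(2*c + 2*h == 4)) && (h > 8 ==> (40/3)*c <= -5/3) && ((!(h > 8)) ==> (20/3)*c <= 5))) && ((!(2*c + 2*h == 4)) ==> ((h > 8 ==> (40/3)*c <= -5/3) && ((!(h > 8)) ==> (20/3)*c <= 5))))) && ((!(2*c + 2*h == 4)) ==> ((h > 8 ==> (40/3)*c <= -5/3) && ((!(h > 8)) ==> (20/3)*c <= 5)))
The weakest precondition is (2*c + 2*h == 4 ==> ((2*c + 2*h == 4 ==> ((!(2*c + 2*h == 4)) && (h > 8 ==> (40/3)*c <= -5/3) && ((!(h > 8)) ==> (20/3)*c <= 5))) && ((!(2*c + 2*h == 4)) ==> ((h > 8 ==> (40/3)*c <= -5/3) && ((!(h > 8)) ==> (20/3)*c <= 5))))) && ((!(2*c + 2*h == 4)) ==> ((h > 8 ==> (40/3)*c <= -5/3) && ((!(h > 8)) ==> (20/3)*c <= 5))).
Check whether (2*c == -4 ==> ((2*c == -4 ==> ((!(2*c == -4)) && (20/3)*c <= 5)) && ((!(2*c == -4)) ==> (20/3)*c <= 5))) && ((!(2*c == -4)) ==> (20/3)*c <= 5) && h == 4 implies it.
Every state satisfying the precondition satisfies the weakest precondition: the implication holds.
Answer: valid


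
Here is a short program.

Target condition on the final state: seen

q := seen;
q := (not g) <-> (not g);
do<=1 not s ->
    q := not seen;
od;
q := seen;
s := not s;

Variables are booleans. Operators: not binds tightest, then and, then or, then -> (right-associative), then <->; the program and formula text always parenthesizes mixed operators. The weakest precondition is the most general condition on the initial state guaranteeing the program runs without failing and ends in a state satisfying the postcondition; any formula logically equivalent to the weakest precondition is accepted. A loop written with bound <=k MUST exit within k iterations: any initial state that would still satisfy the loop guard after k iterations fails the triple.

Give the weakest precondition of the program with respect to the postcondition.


Working backward. After the program, seen must hold.
Before s := not s: seen
Before q := seen: seen
Before the loop (bound <=1), unroll the exhaustion recursion (WP_0 = exit-now case; WP_j = one more guarded iteration, up to j = 1):
  WP_0: s and seen
  WP_1: ((not s) -> (s and seen)) and (s -> seen)
So before the loop: ((not s) -> (s and seen)) and (s -> seen)
Before q := (not g) <-> (not g): ((not s) -> (s and seen)) and (s -> seen)
Before q := seen: ((not s) -> (s and seen)) and (s -> seen)
Answer: WP = ((not s) -> (s and seen)) and (s -> seen)


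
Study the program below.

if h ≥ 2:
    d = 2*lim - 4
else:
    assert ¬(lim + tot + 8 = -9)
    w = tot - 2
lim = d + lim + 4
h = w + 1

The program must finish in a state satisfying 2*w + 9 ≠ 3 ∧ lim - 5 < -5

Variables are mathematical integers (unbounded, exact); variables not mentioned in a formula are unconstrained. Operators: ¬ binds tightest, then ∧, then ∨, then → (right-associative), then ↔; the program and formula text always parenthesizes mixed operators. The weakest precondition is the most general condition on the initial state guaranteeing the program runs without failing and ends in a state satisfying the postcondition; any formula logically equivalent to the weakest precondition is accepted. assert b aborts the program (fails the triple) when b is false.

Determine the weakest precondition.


Working backward. After the program, the postcondition 2*w + 9 ≠ 3 ∧ lim - 5 < -5 must hold; in canonical form it is 2*w ≠ -6 ∧ lim < 0.
Before h := w + 1: 2*w ≠ -6 ∧ lim < 0
Before lim := d + lim + 4: 2*w ≠ -6 ∧ d + lim < -4
Then branch requires 2*w ≠ -6 ∧ 3*lim < 0; else branch requires (¬(lim + tot = -17)) ∧ 2*tot ≠ -2 ∧ d + lim < -4.
Before the if: (h ≥ 2 → (2*w ≠ -6 ∧ 3*lim < 0)) ∧ ((¬(h ≥ 2)) → ((¬(lim + tot = -17)) ∧ 2*tot ≠ -2 ∧ d + lim < -4))
Answer: WP = (h ≥ 2 → (2*w ≠ -6 ∧ 3*lim < 0)) ∧ ((¬(h ≥ 2)) → ((¬(lim + tot = -17)) ∧ 2*tot ≠ -2 ∧ d + lim < -4))


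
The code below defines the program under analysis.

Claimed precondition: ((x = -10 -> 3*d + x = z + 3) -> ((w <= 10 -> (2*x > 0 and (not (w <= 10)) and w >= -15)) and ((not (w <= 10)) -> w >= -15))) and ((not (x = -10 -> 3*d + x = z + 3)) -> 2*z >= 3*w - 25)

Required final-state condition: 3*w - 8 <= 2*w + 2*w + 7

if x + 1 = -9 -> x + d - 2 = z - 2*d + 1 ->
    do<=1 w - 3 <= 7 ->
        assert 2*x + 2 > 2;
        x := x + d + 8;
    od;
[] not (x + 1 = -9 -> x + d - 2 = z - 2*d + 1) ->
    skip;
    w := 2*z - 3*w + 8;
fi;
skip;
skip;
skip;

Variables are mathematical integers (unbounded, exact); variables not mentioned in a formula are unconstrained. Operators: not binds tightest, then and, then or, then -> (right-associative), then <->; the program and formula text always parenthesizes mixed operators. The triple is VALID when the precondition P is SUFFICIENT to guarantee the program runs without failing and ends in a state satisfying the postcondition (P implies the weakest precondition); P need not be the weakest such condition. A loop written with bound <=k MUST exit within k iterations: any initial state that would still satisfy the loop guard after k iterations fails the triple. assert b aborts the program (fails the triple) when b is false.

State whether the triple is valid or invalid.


Working backward. After the program, the postcondition 3*w - 8 <= 2*w + 2*w + 7 must hold; in canonical form it is w >= -15.
Before skip: w >= -15
Before skip: w >= -15
Before skip: w >= -15
Then branch requires (w <= 10 -> (2*x > 0 and (not (w <= 10)) and w >= -15)) and ((not (w <= 10)) -> w >= -15); else branch requires 2*z >= 3*w - 23.
Before the if: ((x = -10 -> 3*d + x = z + 3) -> ((w <= 10 -> (2*x > 0 and (not (w <= 10)) and w >= -15)) and ((not (w <= 10)) -> w >= -15))) and ((not (x = -10 -> 3*d + x = z + 3)) -> 2*z >= 3*w - 23)
The weakest precondition is ((x = -10 -> 3*d + x = z + 3) -> ((w <= 10 -> (2*x > 0 and (not (w <= 10)) and w >= -15)) and ((not (w <= 10)) -> w >= -15))) and ((not (x = -10 -> 3*d + x = z + 3)) -> 2*z >= 3*w - 23).
Check whether ((x = -10 -> 3*d + x = z + 3) -> ((w <= 10 -> (2*x > 0 and (not (w <= 10)) and w >= -15)) and ((not (w <= 10)) -> w >= -15))) and ((not (x = -10 -> 3*d + x = z + 3)) -> 2*z >= 3*w - 25) implies it.
Countermodel: at the initial state d = 5, w = 8, x = -10, z = 0, the precondition holds but the weakest precondition fails.
Answer: invalid


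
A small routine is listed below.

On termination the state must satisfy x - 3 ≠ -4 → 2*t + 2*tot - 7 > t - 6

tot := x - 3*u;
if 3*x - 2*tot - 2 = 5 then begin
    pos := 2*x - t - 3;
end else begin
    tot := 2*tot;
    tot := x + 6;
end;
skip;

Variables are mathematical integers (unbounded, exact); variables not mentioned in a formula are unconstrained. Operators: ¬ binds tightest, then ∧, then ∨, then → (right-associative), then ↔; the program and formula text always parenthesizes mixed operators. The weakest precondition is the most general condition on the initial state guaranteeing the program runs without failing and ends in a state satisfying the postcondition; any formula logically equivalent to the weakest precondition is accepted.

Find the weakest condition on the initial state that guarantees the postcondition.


Working backward. After the program, the postcondition x - 3 ≠ -4 → 2*t + 2*tot - 7 > t - 6 must hold; in canonical form it is x ≠ -1 → t + 2*tot > 1.
Before skip: x ≠ -1 → t + 2*tot > 1
Then branch requires x ≠ -1 → t + 2*tot > 1; else branch requires x ≠ -1 → t + 2*x > -11.
Before the if: (3*x = 2*tot + 7 → (x ≠ -1 → t + 2*tot > 1)) ∧ ((¬(3*x = 2*tot + 7)) → (x ≠ -1 → t + 2*x > -11))
Before tot := x - 3*u: (6*u + x = 7 → (x ≠ -1 → t + 2*x > 6*u + 1)) ∧ ((¬(6*u + x = 7)) → (x ≠ -1 → t + 2*x > -11))
Answer: WP = (6*u + x = 7 → (x ≠ -1 → t + 2*x > 6*u + 1)) ∧ ((¬(6*u + x = 7)) → (x ≠ -1 → t + 2*x > -11))


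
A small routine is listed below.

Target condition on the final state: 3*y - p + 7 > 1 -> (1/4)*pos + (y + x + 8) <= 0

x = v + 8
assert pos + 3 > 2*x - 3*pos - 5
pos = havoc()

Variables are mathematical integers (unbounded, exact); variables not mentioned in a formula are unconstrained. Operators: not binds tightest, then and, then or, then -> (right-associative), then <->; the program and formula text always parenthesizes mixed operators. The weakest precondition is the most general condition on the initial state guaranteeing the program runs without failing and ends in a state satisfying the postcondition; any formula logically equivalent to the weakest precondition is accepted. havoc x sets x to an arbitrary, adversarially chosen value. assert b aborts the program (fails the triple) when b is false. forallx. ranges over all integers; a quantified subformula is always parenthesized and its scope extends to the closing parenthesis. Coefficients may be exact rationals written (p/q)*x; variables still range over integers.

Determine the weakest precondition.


Working backward. After the program, the postcondition 3*y - p + 7 > 1 -> (1/4)*pos + (y + x + 8) <= 0 must hold; in canonical form it is 3*y > p - 6 -> (1/4)*pos + x + y <= -8.
Before havoc pos: forall pos_1. (3*y > p - 6 -> (1/4)*pos_1 + x + y <= -8)
Before assert pos + 3 > 2*x - 3*pos - 5: 4*pos > 2*x - 8 and (forall pos_1. (3*y > p - 6 -> (1/4)*pos_1 + x + y <= -8))
Before x := v + 8: 4*pos > 2*v + 8 and (forall pos_1. (3*y > p - 6 -> (1/4)*pos_1 + v + y <= -16))
Answer: WP = 4*pos > 2*v + 8 and (forall pos_1. (3*y > p - 6 -> (1/4)*pos_1 + v + y <= -16))


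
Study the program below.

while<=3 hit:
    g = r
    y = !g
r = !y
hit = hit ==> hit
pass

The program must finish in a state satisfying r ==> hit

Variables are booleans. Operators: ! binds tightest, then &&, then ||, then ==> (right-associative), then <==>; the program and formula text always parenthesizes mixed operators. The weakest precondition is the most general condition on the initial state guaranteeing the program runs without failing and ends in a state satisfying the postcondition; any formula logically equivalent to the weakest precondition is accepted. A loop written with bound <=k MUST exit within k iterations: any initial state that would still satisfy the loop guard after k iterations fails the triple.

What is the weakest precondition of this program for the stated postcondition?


Working backward. After the program, r ==> hit must hold.
Before skip: r ==> hit
Before hit := hit ==> hit: true
Before r := !y: true
Before the loop (bound <=3), unroll the exhaustion recursion (WP_0 = exit-now case; WP_j = one more guarded iteration, up to j = 3):
  WP_0: !hit
  WP_1: hit ==> (!hit)
  WP_2: hit ==> (hit ==> (!hit))
  WP_3: hit ==> (hit ==> (hit ==> (!hit)))
So before the loop: hit ==> (hit ==> (hit ==> (!hit)))
Answer: WP = hit ==> (hit ==> (hit ==> (!hit)))


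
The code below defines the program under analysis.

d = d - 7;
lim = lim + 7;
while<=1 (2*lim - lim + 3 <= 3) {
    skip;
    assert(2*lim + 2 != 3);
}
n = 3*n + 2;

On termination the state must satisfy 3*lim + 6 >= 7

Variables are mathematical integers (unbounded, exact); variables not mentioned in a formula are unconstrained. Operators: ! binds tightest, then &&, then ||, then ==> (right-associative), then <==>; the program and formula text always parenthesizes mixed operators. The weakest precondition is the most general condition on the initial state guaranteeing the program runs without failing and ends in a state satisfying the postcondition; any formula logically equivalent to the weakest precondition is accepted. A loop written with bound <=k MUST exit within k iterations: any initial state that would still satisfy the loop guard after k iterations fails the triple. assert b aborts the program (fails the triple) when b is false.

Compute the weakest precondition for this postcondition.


Working backward. After the program, the postcondition 3*lim + 6 >= 7 must hold; in canonical form it is 3*lim >= 1.
Before n := 3*n + 2: 3*lim >= 1
Before the loop (bound <=1), unroll the exhaustion recursion (WP_0 = exit-now case; WP_j = one more guarded iteration, up to j = 1):
  WP_0: (!(lim <= 0)) && 3*lim >= 1
  WP_1: (lim <= 0 ==> (2*lim != 1 && (!(lim <= 0)) && 3*lim >= 1)) && ((!(lim <= 0)) ==> 3*lim >= 1)
So before the loop: (lim <= 0 ==> (2*lim != 1 && (!(lim <= 0)) && 3*lim >= 1)) && ((!(lim <= 0)) ==> 3*lim >= 1)
Before lim := lim + 7: (lim <= -7 ==> (2*lim != -13 && (!(lim <= -7)) && 3*lim >= -20)) && ((!(lim <= -7)) ==> 3*lim >= -20)
Before d := d - 7: (lim <= -7 ==> (2*lim != -13 && (!(lim <= -7)) && 3*lim >= -20)) && ((!(lim <= -7)) ==> 3*lim >= -20)
Answer: WP = (lim <= -7 ==> (2*lim != -13 && (!(lim <= -7)) && 3*lim >= -20)) && ((!(lim <= -7)) ==> 3*lim >= -20)
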